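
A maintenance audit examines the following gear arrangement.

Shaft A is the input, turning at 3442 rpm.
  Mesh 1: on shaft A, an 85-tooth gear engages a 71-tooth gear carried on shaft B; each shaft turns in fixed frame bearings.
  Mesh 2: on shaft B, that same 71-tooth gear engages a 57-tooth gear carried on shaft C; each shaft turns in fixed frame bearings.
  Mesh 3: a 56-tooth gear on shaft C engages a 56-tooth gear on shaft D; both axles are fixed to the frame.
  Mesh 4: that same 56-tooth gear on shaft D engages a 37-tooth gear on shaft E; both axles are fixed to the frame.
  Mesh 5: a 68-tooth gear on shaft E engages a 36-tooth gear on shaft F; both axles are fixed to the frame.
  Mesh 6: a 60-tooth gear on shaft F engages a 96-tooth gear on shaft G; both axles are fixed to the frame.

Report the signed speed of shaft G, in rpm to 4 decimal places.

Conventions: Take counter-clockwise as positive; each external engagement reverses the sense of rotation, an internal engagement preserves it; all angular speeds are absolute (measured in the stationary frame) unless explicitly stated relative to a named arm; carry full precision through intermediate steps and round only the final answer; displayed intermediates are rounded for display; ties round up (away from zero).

topology: fixed-axis compound train — 6 meshes, A→G
mesh 1 [85T→71T]: ω = 3442.0000×85/71 = 4120.7042 rpm, sense flips to −
mesh 2 [71T→57T]: ω = 4120.7042×71/57 = 5132.8070 rpm, sense flips to +
mesh 3 [56T→56T]: ω = 5132.8070×56/56 = 5132.8070 rpm, sense flips to −
mesh 4 [56T→37T]: ω = 5132.8070×56/37 = 7768.5728 rpm, sense flips to +
mesh 5 [68T→36T]: ω = 7768.5728×68/36 = 14673.9708 rpm, sense flips to −
mesh 6 [60T→96T]: ω = 14673.9708×60/96 = 9171.2318 rpm, sense flips to +
signed output speed = +9171.2318 rpm

+9171.2318 rpm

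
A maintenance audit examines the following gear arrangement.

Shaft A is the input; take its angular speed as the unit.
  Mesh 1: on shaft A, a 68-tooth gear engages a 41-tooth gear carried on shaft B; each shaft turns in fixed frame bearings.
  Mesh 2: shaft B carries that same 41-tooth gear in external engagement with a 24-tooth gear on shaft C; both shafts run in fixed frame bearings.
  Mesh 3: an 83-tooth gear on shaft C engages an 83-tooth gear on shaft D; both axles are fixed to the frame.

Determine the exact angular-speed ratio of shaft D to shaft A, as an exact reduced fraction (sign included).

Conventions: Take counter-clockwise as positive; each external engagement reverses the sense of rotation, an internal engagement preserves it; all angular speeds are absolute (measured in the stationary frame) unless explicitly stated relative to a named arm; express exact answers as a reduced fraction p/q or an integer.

class = fixed-axis compound train [3 meshes; 3 ratios multiply, 3 sense flips]
mesh 1 [68T→41T]: running ratio 68/41, sense −
mesh 2 [41T→24T]: running ratio 17/6, sense +
mesh 3 [83T→83T]: running ratio 17/6, sense −
ω_out/ω_in = -17/6

-17/6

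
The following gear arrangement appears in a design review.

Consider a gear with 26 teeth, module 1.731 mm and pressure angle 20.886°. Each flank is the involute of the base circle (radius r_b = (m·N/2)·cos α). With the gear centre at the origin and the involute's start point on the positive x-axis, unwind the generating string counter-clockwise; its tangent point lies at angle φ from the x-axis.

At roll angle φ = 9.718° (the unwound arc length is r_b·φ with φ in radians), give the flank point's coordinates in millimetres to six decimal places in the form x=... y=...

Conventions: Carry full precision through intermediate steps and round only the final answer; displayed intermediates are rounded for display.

class = single-mesh tooth geometry [base-circle involute, m = 1.731, 26T]
pitch radius r_p = m·N/2 = 1.731·26/2 = 22.503000
base radius r_b = r_p·cos α = 22.503000·cos 20.886° = 21.024364
roll angle φ = 9.718° = 0.16961110 rad
x = r_b·(cos φ + φ·sin φ) = 21.324606
y = r_b·(sin φ − φ·cos φ) = 0.034097

x=21.324606 y=0.034097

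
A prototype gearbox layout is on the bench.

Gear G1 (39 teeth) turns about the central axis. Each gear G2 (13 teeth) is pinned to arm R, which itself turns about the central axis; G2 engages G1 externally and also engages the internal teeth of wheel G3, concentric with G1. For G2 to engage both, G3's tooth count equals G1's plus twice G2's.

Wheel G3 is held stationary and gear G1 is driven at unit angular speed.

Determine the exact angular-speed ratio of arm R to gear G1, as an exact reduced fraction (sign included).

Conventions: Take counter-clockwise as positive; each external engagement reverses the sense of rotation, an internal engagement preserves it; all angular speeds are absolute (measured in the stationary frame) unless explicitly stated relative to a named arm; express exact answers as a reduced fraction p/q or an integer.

3/8

recognized (axles ride arm R): planetary set, 39/13/65 teeth
ring teeth: 39 + 2·13 = 65
39(ω_sun−ω_arm) = −65(ω_ring−ω_arm),  ω_ring = 0, ω_sun = 1
39(1−ω_arm) = −65(0−ω_arm)  ⇒  104·ω_arm = 39  ⇒  ω_arm = 3/8
ω_out/ω_in = 3/8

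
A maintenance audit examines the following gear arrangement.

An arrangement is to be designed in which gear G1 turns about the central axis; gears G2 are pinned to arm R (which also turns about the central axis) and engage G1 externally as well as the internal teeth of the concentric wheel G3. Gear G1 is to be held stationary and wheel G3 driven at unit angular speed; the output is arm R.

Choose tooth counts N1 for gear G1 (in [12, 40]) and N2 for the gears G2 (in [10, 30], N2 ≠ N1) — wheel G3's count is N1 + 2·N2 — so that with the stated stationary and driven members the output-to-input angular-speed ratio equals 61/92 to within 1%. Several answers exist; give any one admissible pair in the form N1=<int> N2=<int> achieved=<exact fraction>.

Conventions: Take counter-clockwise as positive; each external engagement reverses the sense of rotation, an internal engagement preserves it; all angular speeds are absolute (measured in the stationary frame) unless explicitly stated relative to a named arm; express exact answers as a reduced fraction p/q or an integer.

N1=31 N2=15 achieved=61/92

planetary set to be sized for 61/92 (Willis relation)
Willis with ω_sun = 0: ω_arm/ω_ring = N3/(N1+N3); set equal to 61/92  ⇒  N3/N1 = (61/92)/(1 − 61/92) = 61/31
N3 = N1 + 2·N2  ⇒  N2/N1 = (N3/N1 − 1)/2 = (61/31 − 1)/2 = 15/31
smallest multiple with N1 ≥ 12 and N2 ≥ 10: k = 1  ⇒  N1 = 1·31 = 31, N2 = 1·15 = 15 (N1 ≤ 40, N2 ≤ 30, N2 ≠ N1 ✓), N3 = 31 + 2·15 = 61
check: N3/(N1+N3) with N1 = 31, N3 = 61 gives 61/92; |achieved − target| = 0 ≤ 61/9200 ✓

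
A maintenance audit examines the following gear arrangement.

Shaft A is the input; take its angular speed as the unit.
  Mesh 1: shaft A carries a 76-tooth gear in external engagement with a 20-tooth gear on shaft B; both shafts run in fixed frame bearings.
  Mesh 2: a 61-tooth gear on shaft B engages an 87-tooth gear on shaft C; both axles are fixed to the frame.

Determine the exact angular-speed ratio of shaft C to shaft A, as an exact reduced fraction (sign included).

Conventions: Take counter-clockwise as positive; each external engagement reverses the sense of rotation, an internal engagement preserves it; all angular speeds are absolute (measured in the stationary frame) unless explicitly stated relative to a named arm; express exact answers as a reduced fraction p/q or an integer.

class = fixed-axis compound train [2 meshes; 2 ratios multiply, 2 sense flips]
mesh 1 [76T→20T]: running ratio 19/5, sense −
mesh 2 [61T→87T]: running ratio 1159/435, sense +
ω_out/ω_in = 1159/435

1159/435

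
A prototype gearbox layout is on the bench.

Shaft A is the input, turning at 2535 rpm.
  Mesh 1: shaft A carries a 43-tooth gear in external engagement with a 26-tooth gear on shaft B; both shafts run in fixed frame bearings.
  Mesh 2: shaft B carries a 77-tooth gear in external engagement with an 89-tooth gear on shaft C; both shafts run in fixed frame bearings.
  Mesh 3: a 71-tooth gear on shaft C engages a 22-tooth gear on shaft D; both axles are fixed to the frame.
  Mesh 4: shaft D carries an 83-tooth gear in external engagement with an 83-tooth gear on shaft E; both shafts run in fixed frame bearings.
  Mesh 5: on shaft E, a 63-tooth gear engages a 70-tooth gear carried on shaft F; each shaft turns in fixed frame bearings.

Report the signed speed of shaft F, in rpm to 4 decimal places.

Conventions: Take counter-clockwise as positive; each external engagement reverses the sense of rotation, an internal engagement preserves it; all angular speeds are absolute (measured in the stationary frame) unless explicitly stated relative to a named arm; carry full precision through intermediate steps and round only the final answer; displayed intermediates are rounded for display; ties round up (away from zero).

-10535.4228 rpm

5-mesh fixed-axis compound train (all bearings frame-fixed)
mesh 1 [43T→26T]: ω = 2535.0000×43/26 = 4192.5000 rpm, sense flips to −
mesh 2 [77T→89T]: ω = 4192.5000×77/89 = 3627.2191 rpm, sense flips to +
mesh 3 [71T→22T]: ω = 3627.2191×71/22 = 11706.0253 rpm, sense flips to −
mesh 4 [83T→83T]: ω = 11706.0253×83/83 = 11706.0253 rpm, sense flips to +
mesh 5 [63T→70T]: ω = 11706.0253×63/70 = 10535.4228 rpm, sense flips to −
signed output speed = -10535.4228 rpm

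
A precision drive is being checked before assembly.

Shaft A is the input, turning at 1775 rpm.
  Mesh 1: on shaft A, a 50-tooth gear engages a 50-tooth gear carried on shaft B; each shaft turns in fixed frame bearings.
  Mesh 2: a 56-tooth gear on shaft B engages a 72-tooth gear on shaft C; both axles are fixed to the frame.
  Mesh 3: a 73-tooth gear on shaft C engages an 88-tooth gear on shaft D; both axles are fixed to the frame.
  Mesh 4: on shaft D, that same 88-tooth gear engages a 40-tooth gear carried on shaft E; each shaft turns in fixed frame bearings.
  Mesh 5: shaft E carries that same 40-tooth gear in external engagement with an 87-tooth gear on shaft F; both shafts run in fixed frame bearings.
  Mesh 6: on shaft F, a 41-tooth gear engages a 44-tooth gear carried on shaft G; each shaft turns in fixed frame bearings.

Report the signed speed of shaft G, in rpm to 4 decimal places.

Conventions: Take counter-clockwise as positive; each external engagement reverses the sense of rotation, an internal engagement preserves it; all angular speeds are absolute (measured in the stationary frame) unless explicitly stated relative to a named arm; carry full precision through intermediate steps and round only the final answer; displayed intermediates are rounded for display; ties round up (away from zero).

class = fixed-axis compound train [6 meshes; 6 ratios multiply, 6 sense flips]
mesh 1 [50T→50T]: ω = 1775.0000×50/50 = 1775.0000 rpm, sense flips to −
mesh 2 [56T→72T]: ω = 1775.0000×56/72 = 1380.5556 rpm, sense flips to +
mesh 3 [73T→88T]: ω = 1380.5556×73/88 = 1145.2336 rpm, sense flips to −
mesh 4 [88T→40T]: ω = 1145.2336×88/40 = 2519.5139 rpm, sense flips to +
mesh 5 [40T→87T]: ω = 2519.5139×40/87 = 1158.3972 rpm, sense flips to −
mesh 6 [41T→44T]: ω = 1158.3972×41/44 = 1079.4156 rpm, sense flips to +
signed output speed = +1079.4156 rpm

+1079.4156 rpm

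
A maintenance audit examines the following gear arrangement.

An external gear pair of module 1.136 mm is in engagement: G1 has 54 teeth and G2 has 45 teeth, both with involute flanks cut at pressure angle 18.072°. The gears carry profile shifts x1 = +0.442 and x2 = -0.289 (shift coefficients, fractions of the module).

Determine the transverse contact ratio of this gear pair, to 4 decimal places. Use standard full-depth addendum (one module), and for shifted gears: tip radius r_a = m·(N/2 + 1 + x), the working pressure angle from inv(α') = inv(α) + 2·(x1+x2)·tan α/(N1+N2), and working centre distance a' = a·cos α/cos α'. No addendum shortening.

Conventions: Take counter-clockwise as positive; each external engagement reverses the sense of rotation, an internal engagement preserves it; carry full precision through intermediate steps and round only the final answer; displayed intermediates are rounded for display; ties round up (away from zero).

class = single-mesh tooth geometry [involute pair 54T × 45T, m = 1.136]
base radii: r_b1 = 29.158872, r_b2 = 24.299060
tip radii: r_a1 = 32.310112, r_a2 = 26.367696
inv(α') = inv(18.072°) + 2·(+0.442-0.289)·tan α/(54+45) = 0.01190226  ⇒  α' = 18.59814°
a' = a·cos α / cos α' = 56.2320·cos 18.072°/cos 18.59814° = 56.403385
action lengths: √(r_a1²−r_b1²) = 13.917742, √(r_a2²−r_b2²) = 10.237728
base pitch p_b = π·m·cos α = 3.392789
CR = (13.917742 + 10.237728 − 56.403385·sin 18.59814°)/3.392789 = 1.817627
contact ratio ≈ 1.8176

1.8176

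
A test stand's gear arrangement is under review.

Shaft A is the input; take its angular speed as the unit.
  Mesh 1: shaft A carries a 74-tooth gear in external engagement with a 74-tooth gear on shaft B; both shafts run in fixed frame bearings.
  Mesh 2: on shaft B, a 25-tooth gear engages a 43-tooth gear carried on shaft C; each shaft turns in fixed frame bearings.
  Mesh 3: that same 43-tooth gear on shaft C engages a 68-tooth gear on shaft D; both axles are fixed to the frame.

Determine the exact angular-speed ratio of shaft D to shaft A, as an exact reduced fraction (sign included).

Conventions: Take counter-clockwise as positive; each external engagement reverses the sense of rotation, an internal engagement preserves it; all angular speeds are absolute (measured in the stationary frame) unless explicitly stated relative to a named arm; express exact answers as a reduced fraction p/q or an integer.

class = fixed-axis compound train [3 meshes; 3 ratios multiply, 3 sense flips]
mesh 1 [74T→74T]: running ratio 1, sense −
mesh 2 [25T→43T]: running ratio 25/43, sense +
mesh 3 [43T→68T]: running ratio 25/68, sense −
ω_out/ω_in = -25/68

-25/68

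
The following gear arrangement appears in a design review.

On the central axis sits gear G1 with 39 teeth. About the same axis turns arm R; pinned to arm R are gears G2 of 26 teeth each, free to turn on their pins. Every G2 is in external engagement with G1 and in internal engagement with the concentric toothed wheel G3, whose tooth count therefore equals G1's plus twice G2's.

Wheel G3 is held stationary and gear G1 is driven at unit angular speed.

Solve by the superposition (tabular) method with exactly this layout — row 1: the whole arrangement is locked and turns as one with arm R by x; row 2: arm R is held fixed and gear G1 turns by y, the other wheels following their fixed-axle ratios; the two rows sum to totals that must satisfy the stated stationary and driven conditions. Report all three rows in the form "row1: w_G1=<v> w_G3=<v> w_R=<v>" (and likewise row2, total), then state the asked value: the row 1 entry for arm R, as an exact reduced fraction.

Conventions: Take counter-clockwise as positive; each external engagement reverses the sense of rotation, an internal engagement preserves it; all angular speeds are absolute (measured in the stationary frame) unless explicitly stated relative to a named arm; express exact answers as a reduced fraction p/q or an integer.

row1: w_G1=3/10 w_G3=3/10 w_R=3/10
row2: w_G1=7/10 w_G3=-3/10 w_R=0
total: w_G1=1 w_G3=0 w_R=3/10
asked value: 3/10

planetary set (39T centre, 26T on arm, 91T internal) — Willis relation
row 1: whole set turns with the arm by x
row 2 (arm held, sun turns y): ω_ring = −(39/91)·y, ω_arm = 0
boundary: total ω_ring = x − (39/91)·y = 0 and total ω_sun = x + y = 1  ⇒  y = 7/10, x = 3/10
row 2 ring = −(39/91)·7/10 = -3/10
totals (row 1 + row 2): sun 3/10 + 7/10 = 1, ring 3/10 + (-3/10) = 0, arm 3/10 + 0 = 3/10
asked cell (row1, arm) = 3/10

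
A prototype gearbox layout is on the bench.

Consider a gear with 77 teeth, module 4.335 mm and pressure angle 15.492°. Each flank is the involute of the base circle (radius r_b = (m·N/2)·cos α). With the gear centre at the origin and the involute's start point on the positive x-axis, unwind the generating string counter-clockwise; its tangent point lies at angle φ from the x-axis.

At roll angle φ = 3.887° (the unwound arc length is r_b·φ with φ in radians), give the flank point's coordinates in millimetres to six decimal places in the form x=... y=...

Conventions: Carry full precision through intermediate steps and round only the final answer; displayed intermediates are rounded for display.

x=161.203424 y=0.016731

class = single-mesh tooth geometry [base-circle involute, m = 4.335, 77T]
pitch radius r_p = m·N/2 = 4.335·77/2 = 166.897500
base radius r_b = r_p·cos α = 166.897500·cos 15.492° = 160.833740
roll angle φ = 3.887° = 0.06784095 rad
x = r_b·(cos φ + φ·sin φ) = 161.203424
y = r_b·(sin φ − φ·cos φ) = 0.016731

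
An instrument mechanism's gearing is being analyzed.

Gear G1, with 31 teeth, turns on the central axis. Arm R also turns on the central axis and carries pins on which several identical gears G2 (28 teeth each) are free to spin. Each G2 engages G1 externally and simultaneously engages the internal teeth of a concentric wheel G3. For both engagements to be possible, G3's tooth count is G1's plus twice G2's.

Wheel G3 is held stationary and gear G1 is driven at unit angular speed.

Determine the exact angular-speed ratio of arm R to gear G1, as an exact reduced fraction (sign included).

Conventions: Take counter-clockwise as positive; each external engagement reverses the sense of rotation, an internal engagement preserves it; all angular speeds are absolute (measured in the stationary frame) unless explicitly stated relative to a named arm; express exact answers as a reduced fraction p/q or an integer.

recognized (axles ride arm R): planetary set, 31/28/87 teeth
ring teeth: 31 + 2·28 = 87
31(ω_sun−ω_arm) = −87(ω_ring−ω_arm),  ω_ring = 0, ω_sun = 1
31(1−ω_arm) = −87(0−ω_arm)  ⇒  118·ω_arm = 31  ⇒  ω_arm = 31/118
ω_out/ω_in = 31/118

31/118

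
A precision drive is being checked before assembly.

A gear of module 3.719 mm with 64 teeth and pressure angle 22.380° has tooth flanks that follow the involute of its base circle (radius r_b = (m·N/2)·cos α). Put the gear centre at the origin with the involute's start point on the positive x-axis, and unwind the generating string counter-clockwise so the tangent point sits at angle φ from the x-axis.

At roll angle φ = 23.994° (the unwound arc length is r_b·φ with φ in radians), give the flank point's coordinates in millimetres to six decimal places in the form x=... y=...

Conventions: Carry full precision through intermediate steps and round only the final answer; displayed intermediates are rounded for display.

x=119.274577 y=2.646979

class = single-mesh tooth geometry [base-circle involute, m = 3.719, 64T]
pitch radius r_p = m·N/2 = 3.719·64/2 = 119.008000
base radius r_b = r_p·cos α = 119.008000·cos 22.380° = 110.044198
roll angle φ = 23.994° = 0.41877430 rad
x = r_b·(cos φ + φ·sin φ) = 119.274577
y = r_b·(sin φ − φ·cos φ) = 2.646979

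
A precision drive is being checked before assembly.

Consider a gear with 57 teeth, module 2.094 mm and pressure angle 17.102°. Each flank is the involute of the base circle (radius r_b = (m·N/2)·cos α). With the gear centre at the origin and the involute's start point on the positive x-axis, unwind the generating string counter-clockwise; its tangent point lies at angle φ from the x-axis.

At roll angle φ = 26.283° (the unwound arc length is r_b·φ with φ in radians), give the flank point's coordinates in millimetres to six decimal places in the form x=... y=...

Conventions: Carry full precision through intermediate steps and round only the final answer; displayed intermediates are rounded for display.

topology: single-mesh involute geometry — m = 2.094, N = 57
pitch radius r_p = m·N/2 = 2.094·57/2 = 59.679000
base radius r_b = r_p·cos α = 59.679000·cos 17.102° = 57.040159
roll angle φ = 26.283° = 0.45872489 rad
x = r_b·(cos φ + φ·sin φ) = 62.729550
y = r_b·(sin φ − φ·cos φ) = 1.797008

x=62.729550 y=1.797008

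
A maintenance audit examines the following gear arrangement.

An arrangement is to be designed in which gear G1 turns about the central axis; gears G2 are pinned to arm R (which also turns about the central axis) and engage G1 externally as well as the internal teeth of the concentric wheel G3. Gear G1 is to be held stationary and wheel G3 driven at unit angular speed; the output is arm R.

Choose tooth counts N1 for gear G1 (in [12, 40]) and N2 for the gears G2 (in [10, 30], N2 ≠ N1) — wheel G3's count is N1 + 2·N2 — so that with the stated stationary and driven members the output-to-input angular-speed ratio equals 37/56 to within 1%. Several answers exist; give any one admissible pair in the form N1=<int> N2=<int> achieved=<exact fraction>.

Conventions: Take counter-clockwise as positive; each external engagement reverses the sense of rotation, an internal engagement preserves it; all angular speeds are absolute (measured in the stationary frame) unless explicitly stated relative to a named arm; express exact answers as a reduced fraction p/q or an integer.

N1=38 N2=18 achieved=37/56

topology: planetary set — design target 37/56, arm = carrier (Willis)
Willis with ω_sun = 0: ω_arm/ω_ring = N3/(N1+N3); set equal to 37/56  ⇒  N3/N1 = (37/56)/(1 − 37/56) = 37/19
N3 = N1 + 2·N2  ⇒  N2/N1 = (N3/N1 − 1)/2 = (37/19 − 1)/2 = 9/19
smallest multiple with N1 ≥ 12 and N2 ≥ 10: k = 2  ⇒  N1 = 2·19 = 38, N2 = 2·9 = 18 (N1 ≤ 40, N2 ≤ 30, N2 ≠ N1 ✓), N3 = 38 + 2·18 = 74
check: N3/(N1+N3) with N1 = 38, N3 = 74 gives 37/56; |achieved − target| = 0 ≤ 37/5600 ✓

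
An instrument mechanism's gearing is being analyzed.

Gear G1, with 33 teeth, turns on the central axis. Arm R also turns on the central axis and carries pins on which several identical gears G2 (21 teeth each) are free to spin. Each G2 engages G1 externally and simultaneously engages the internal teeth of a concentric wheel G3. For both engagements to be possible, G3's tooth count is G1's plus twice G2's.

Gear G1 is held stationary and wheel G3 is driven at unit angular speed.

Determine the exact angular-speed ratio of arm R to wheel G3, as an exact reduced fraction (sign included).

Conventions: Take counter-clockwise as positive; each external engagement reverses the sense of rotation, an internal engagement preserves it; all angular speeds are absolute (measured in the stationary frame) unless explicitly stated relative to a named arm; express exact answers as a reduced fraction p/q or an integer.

recognized (axles ride arm R): planetary set, 33/21/75 teeth
ring teeth: 33 + 2·21 = 75
33(ω_sun−ω_arm) = −75(ω_ring−ω_arm),  ω_sun = 0, ω_ring = 1
33(0−ω_arm) = −75(1−ω_arm)  ⇒  108·ω_arm = 75  ⇒  ω_arm = 25/36
ω_out/ω_in = 25/36

25/36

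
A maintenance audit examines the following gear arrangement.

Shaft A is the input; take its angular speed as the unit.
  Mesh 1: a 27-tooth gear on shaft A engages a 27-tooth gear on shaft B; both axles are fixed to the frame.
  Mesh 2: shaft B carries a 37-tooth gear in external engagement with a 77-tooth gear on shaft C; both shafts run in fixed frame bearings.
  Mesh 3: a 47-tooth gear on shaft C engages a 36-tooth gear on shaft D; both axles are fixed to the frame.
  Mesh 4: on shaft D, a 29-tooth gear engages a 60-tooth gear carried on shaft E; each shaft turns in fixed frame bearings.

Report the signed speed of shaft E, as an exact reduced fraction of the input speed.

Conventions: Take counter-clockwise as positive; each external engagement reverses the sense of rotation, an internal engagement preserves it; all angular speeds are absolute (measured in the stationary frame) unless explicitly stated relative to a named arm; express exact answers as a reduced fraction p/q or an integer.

4-mesh fixed-axis compound train (all bearings frame-fixed)
mesh 1 [27T→27T]: |ω|/ω_in = 1×27/27 = 1, sense flips to −
mesh 2 [37T→77T]: |ω|/ω_in = 1×37/77 = 37/77, sense flips to +
mesh 3 [47T→36T]: |ω|/ω_in = (37/77)×47/36 = 1739/2772, sense flips to −
mesh 4 [29T→60T]: |ω|/ω_in = (1739/2772)×29/60 = 50431/166320, sense flips to +
signed output speed (× input speed) = 50431/166320

50431/166320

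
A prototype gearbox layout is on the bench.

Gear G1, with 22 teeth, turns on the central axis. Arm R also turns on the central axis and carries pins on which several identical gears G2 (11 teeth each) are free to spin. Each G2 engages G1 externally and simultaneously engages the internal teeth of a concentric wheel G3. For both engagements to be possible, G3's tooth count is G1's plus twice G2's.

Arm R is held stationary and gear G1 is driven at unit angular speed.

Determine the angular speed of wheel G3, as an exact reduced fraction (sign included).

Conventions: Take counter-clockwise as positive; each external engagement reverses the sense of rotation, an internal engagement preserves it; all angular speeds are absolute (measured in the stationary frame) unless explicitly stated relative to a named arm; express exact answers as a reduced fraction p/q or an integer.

-1/2

planetary set (22T centre, 11T on arm, 44T internal) — Willis relation
ring teeth: 22 + 2·11 = 44
22(ω_sun−ω_arm) = −44(ω_ring−ω_arm),  ω_arm = 0, ω_sun = 1
ω_ring = 0 − (22/44)(1−0) = -1/2
exact speed ratio = -1/2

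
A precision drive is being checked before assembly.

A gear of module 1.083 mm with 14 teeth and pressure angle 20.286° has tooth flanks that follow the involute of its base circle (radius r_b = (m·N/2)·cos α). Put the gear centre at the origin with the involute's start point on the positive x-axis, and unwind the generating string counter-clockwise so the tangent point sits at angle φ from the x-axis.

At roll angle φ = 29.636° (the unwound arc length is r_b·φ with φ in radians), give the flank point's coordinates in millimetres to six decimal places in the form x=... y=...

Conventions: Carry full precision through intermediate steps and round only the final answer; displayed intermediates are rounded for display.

x=7.999315 y=0.319318

single-mesh involute tooth geometry (14T wheel at module 1.083)
pitch radius r_p = m·N/2 = 1.083·14/2 = 7.581000
base radius r_b = r_p·cos α = 7.581000·cos 20.286° = 7.110778
roll angle φ = 29.636° = 0.51724578 rad
x = r_b·(cos φ + φ·sin φ) = 7.999315
y = r_b·(sin φ − φ·cos φ) = 0.319318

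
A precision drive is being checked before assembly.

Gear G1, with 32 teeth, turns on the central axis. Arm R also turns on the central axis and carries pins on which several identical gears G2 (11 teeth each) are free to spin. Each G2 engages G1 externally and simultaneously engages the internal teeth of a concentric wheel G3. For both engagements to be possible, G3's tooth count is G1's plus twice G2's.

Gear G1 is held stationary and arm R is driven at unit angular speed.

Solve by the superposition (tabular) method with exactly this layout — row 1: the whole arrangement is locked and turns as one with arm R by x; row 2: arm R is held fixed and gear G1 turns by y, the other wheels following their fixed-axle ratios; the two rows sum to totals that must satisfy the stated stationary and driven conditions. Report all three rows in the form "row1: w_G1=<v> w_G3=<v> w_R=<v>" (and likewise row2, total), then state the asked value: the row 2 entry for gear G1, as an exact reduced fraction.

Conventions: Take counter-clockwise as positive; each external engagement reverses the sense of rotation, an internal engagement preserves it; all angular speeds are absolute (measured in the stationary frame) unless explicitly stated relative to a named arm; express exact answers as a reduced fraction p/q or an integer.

planetary set (32T centre, 11T on arm, 54T internal) — Willis relation
row 1 (train locked, turned with arm): all members turn x
row 2: sun turns y, ring = −(32/54)·y, arm 0
boundary: total ω_sun = x + y = 0 and total ω_arm = x = 1  ⇒  y = -1, x = 1
row 2 ring = −(32/54)·(-1) = 16/27
totals (row 1 + row 2): sun 1 + (-1) = 0, ring 1 + 16/27 = 43/27, arm 1 + 0 = 1
asked cell (row2, sun) = -1

row1: w_G1=1 w_G3=1 w_R=1
row2: w_G1=-1 w_G3=16/27 w_R=0
total: w_G1=0 w_G3=43/27 w_R=1
asked value: -1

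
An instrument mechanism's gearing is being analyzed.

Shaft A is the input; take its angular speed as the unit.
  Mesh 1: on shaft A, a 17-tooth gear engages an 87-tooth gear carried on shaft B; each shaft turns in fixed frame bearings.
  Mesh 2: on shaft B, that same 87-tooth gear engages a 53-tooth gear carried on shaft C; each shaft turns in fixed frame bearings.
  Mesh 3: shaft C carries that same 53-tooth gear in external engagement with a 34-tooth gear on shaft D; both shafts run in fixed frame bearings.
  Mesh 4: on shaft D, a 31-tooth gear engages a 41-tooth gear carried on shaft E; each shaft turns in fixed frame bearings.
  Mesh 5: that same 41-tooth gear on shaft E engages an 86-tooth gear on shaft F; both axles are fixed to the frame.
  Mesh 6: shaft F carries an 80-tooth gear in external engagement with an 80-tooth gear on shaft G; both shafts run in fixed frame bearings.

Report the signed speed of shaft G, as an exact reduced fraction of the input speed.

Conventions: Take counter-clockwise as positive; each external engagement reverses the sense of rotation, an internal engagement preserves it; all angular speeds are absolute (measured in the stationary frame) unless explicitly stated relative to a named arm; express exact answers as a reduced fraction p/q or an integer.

6-mesh fixed-axis compound train (all bearings frame-fixed)
mesh 1 [17T→87T]: |ω|/ω_in = 1×17/87 = 17/87, sense flips to −
mesh 2 [87T→53T]: |ω|/ω_in = (17/87)×87/53 = 17/53, sense flips to +
mesh 3 [53T→34T]: |ω|/ω_in = (17/53)×53/34 = 1/2, sense flips to −
mesh 4 [31T→41T]: |ω|/ω_in = (1/2)×31/41 = 31/82, sense flips to +
mesh 5 [41T→86T]: |ω|/ω_in = (31/82)×41/86 = 31/172, sense flips to −
mesh 6 [80T→80T]: |ω|/ω_in = (31/172)×80/80 = 31/172, sense flips to +
signed output speed (× input speed) = 31/172

31/172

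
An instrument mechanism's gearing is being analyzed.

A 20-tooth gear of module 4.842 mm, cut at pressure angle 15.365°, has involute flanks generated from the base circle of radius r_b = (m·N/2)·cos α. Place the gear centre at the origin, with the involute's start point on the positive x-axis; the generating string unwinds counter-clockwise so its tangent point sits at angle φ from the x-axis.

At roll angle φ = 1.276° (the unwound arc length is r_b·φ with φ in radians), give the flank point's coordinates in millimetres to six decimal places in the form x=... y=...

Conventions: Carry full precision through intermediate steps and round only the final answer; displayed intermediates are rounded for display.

x=46.700922 y=0.000172

class = single-mesh tooth geometry [base-circle involute, m = 4.842, 20T]
pitch radius r_p = m·N/2 = 4.842·20/2 = 48.420000
base radius r_b = r_p·cos α = 48.420000·cos 15.365° = 46.689345
roll angle φ = 1.276° = 0.02227040 rad
x = r_b·(cos φ + φ·sin φ) = 46.700922
y = r_b·(sin φ − φ·cos φ) = 0.000172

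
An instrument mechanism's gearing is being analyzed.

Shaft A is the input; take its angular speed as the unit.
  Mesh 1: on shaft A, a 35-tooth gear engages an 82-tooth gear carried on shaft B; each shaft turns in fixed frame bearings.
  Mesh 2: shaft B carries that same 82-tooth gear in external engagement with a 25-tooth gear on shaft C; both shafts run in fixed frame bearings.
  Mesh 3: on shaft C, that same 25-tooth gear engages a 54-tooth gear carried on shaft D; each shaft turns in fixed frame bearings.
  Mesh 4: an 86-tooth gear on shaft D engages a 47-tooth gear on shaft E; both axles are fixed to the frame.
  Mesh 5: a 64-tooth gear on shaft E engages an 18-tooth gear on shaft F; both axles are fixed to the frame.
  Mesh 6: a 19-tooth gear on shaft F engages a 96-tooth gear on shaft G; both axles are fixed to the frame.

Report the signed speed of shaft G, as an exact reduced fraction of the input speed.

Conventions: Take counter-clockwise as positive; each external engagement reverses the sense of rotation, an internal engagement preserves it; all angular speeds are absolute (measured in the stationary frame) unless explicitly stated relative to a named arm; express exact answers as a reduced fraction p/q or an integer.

6-mesh fixed-axis compound train (all bearings frame-fixed)
mesh 1 [35T→82T]: |ω|/ω_in = 1×35/82 = 35/82, sense flips to −
mesh 2 [82T→25T]: |ω|/ω_in = (35/82)×82/25 = 7/5, sense flips to +
mesh 3 [25T→54T]: |ω|/ω_in = (7/5)×25/54 = 35/54, sense flips to −
mesh 4 [86T→47T]: |ω|/ω_in = (35/54)×86/47 = 1505/1269, sense flips to +
mesh 5 [64T→18T]: |ω|/ω_in = (1505/1269)×64/18 = 48160/11421, sense flips to −
mesh 6 [19T→96T]: |ω|/ω_in = (48160/11421)×19/96 = 28595/34263, sense flips to +
signed output speed (× input speed) = 28595/34263

28595/34263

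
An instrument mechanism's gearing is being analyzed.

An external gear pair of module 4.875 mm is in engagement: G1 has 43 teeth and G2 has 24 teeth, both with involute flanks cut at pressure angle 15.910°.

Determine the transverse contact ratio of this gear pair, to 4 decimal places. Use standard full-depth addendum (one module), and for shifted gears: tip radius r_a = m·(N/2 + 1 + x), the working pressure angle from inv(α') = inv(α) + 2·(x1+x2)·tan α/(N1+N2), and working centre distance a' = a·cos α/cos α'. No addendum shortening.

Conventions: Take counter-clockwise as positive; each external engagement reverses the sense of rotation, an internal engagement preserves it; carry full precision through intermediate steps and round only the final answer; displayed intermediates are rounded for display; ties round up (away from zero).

class = single-mesh tooth geometry [involute pair 43T × 24T, m = 4.875]
base radii: r_b1 = 100.797498, r_b2 = 56.259069
tip radii: r_a1 = 109.687500, r_a2 = 63.375000
no profile shift: α' = α, a' = a
action lengths: √(r_a1²−r_b1²) = 43.257509, √(r_a2²−r_b2²) = 29.177180
base pitch p_b = π·m·cos α = 14.728590
CR = (43.257509 + 29.177180 − 163.312500·sin 15.91000°)/14.728590 = 1.878409
contact ratio ≈ 1.8784

1.8784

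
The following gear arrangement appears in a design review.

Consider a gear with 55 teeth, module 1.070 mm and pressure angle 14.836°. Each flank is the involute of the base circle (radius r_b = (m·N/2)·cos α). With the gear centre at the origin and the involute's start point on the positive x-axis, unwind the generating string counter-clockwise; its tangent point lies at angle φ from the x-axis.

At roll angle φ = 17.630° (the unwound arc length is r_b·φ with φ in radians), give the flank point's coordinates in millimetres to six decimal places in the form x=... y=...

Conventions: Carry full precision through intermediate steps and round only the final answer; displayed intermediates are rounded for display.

x=29.758889 y=0.273616

topology: single-mesh involute geometry — m = 1.070, N = 55
pitch radius r_p = m·N/2 = 1.070·55/2 = 29.425000
base radius r_b = r_p·cos α = 29.425000·cos 14.836° = 28.444050
roll angle φ = 17.630° = 0.30770155 rad
x = r_b·(cos φ + φ·sin φ) = 29.758889
y = r_b·(sin φ − φ·cos φ) = 0.273616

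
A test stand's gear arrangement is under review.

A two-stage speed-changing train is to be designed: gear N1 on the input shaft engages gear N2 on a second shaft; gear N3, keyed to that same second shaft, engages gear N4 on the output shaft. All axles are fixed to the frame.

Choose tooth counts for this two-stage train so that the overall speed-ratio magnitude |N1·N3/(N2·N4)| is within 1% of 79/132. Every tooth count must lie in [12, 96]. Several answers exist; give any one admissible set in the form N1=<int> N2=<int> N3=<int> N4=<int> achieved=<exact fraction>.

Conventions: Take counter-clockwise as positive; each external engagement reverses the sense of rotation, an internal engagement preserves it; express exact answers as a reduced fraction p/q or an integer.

design class (target 79/132): fixed-axis compound train
target = 79/132 in lowest terms: an exact hit needs N1·N3 = k·79 and N2·N4 = k·132 for one integer k, every count in [12, 96]; additionally prefer no 1:1 stage (N1 ≠ N2, N3 ≠ N4)
k = 1…11: no 1:1-free in-range split of k·79 and k·132 into factor pairs; take k = 12
k = 12: N1·N3 = 948 = 12·79, N2·N4 = 1584 = 18·88
achieved = 12·79/(18·88) = 79/132; |achieved − target| = 0 ≤ 79/13200 ✓

N1=12 N2=18 N3=79 N4=88 achieved=79/132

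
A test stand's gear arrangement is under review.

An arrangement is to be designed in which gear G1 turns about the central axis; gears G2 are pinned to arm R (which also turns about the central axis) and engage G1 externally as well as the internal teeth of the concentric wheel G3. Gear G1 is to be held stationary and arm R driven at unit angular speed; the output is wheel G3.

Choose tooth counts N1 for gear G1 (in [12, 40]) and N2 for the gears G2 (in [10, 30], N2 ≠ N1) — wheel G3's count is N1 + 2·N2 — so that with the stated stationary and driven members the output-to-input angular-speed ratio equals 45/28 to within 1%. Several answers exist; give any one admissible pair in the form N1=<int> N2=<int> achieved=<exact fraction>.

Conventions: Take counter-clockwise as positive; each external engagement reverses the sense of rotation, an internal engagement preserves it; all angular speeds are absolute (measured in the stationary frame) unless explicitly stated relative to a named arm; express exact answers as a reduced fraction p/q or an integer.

design class (target 45/28): planetary set
Willis with ω_sun = 0: ω_ring/ω_arm = (N1+N3)/N3; set equal to 45/28  ⇒  N3/N1 = 1/(45/28 − 1) = 28/17
N3 = N1 + 2·N2  ⇒  N2/N1 = (N3/N1 − 1)/2 = (28/17 − 1)/2 = 11/34
smallest multiple with N1 ≥ 12 and N2 ≥ 10: k = 1  ⇒  N1 = 1·34 = 34, N2 = 1·11 = 11 (N1 ≤ 40, N2 ≤ 30, N2 ≠ N1 ✓), N3 = 34 + 2·11 = 56
check: (N1+N3)/N3 with N1 = 34, N3 = 56 gives 45/28; |achieved − target| = 0 ≤ 9/560 ✓

N1=34 N2=11 achieved=45/28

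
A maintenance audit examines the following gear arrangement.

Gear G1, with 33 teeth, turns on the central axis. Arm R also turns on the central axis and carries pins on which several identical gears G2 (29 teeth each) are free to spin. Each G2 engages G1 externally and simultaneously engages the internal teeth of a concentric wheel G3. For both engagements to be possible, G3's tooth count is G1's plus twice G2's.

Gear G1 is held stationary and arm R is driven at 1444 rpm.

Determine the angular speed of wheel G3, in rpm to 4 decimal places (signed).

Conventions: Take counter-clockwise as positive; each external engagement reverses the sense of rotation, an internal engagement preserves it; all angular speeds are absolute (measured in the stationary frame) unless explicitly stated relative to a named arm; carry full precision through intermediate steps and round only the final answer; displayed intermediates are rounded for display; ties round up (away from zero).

class = planetary set [G3 = 33+2·29 = 91; Willis about the carrier]
normalise by the input: solve with ω_arm = 1, then scale by 1444 rpm
ring teeth: 33 + 2·29 = 91
33(ω_sun−ω_arm) = −91(ω_ring−ω_arm),  ω_sun = 0, ω_arm = 1
ω_ring = 1 − (33/91)(0−1) = 124/91
scale: ω_ring = 124/91 × 1444 rpm = +1967.6484 rpm

+1967.6484 rpm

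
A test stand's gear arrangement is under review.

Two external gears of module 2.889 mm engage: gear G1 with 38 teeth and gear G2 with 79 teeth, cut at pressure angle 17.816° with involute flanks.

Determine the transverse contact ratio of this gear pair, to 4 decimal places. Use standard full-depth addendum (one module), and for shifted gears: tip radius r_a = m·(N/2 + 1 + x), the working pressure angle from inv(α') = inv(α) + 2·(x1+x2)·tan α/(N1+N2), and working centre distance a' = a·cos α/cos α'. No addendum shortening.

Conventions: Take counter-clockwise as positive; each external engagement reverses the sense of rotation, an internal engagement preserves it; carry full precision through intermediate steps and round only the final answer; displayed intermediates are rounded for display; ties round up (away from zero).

1.8952

class = single-mesh tooth geometry [involute pair 38T × 79T, m = 2.889]
base radii: r_b1 = 52.258647, r_b2 = 108.642976
tip radii: r_a1 = 57.780000, r_a2 = 117.004500
no profile shift: α' = α, a' = a
action lengths: √(r_a1²−r_b1²) = 24.648778, √(r_a2²−r_b2²) = 43.436814
base pitch p_b = π·m·cos α = 8.640809
CR = (24.648778 + 43.436814 − 169.006500·sin 17.81600°)/8.640809 = 1.895212
contact ratio ≈ 1.8952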